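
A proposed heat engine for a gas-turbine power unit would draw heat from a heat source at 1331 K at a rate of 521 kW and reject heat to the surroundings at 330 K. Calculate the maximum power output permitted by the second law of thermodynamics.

Ẇ_max ≈ 392 kW

The upper bound on efficiency is η_max = 1 − T_C/T_H = 1 − 330.00/1331.00 = 0.7521.
W_max = η_max · Q_H = 0.7521 × 521 = 392 kW.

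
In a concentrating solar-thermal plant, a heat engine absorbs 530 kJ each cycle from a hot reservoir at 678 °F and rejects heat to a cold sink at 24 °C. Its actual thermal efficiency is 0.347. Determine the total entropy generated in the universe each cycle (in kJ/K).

T_H = 678 °F → (678 − 32) × 5/9 = 358.89 °C = 632.04 K.
T_C = 24 °C → 24 + 273.15 = 297.15 K.
W = η·Q_H = 0.347 × 530 = 183.9 kJ, so Q_C = Q_H − W = 346.1 kJ.
The hot reservoir loses entropy Q_H/T_H = 530/632.04 = 0.8386 kJ/K; the cold reservoir gains Q_C/T_C = 346.1/297.15 = 1.165 kJ/K.
ΔS_univ = −Q_H/T_H + Q_C/T_C = 0.326 kJ/K (> 0, since η = 0.347 < η_Carnot = 0.530).

ΔS_univ ≈ 0.326 kJ/K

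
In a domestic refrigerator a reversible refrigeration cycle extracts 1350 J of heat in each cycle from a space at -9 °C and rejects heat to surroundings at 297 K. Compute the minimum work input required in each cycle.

T_C = -9 °C → -9 + 273.15 = 264.15 K.
Carnot COP: COP_R = T_C/(T_H − T_C) = 264.15/32.85 = 8.0411.
W = Q_C/COP_R = 1350/8.0411 = 167.9 J.

W_in ≈ 167.9 J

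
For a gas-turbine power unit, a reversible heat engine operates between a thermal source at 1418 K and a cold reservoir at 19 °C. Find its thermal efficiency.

η ≈ 0.7940

T_C = 19 °C → 19 + 273.15 = 292.15 K.
Carnot efficiency: η = 1 − T_C/T_H = 1 − 292.15/1418.00 = 0.7940.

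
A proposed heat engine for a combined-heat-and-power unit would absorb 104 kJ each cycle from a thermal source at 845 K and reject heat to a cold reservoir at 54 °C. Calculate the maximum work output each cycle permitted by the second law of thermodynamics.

T_C = 54 °C → 54 + 273.15 = 327.15 K.
By the Carnot theorem, η_max = 1 − T_C/T_H = 1 − 327.15/845.00 = 0.6128.
W_max = η_max · Q_H = 0.6128 × 104 = 63.7 kJ.

W_max ≈ 63.7 kJ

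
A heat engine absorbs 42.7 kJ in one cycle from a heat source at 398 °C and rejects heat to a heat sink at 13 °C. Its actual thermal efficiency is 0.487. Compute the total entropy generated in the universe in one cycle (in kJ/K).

ΔS_univ ≈ 0.01293 kJ/K

T_H = 398 °C → 398 + 273.15 = 671.15 K.
T_C = 13 °C → 13 + 273.15 = 286.15 K.
W = η·Q_H = 0.487 × 42.7 = 20.79 kJ, so Q_C = Q_H − W = 21.91 kJ.
Reservoir entropy changes: ΔS_H = −Q_H/T_H = −42.7/671.15 = -0.06362 kJ/K and ΔS_C = +Q_C/T_C = 21.91/286.15 = 0.07655 kJ/K.
ΔS_univ = −Q_H/T_H + Q_C/T_C = 0.01293 kJ/K (> 0, since η = 0.487 < η_Carnot = 0.574).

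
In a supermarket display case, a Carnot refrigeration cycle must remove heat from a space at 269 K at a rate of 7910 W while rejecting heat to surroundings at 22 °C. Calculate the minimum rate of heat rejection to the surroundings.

T_H = 22 °C → 22 + 273.15 = 295.15 K.
For a reversible cycle Q_H/Q_C = T_H/T_C, so Q_H = Q_C·T_H/T_C = 7910 × 295.15/269.00 = 8680 W.

Q̇_H ≈ 8680 W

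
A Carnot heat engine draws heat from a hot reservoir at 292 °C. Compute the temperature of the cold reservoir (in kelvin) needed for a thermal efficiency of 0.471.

T_C ≈ 299.0 K

T_H = 292 °C → 292 + 273.15 = 565.15 K.
From η = 1 − T_C/T_H, T_C = T_H·(1 − η) = 565.15 × (1 − 0.471) = 299.0 K.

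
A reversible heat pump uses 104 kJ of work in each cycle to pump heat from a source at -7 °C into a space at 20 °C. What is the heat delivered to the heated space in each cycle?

Q_H ≈ 1130 kJ

T_H = 20 °C → 20 + 273.15 = 293.15 K.
T_C = -7 °C → -7 + 273.15 = 266.15 K.
Reversible heating COP: COP_HP = T_H/(T_H − T_C) = 293.15/27.00 = 10.8574.
Q_H = COP_HP · W = 10.8574 × 104 = 1130 kJ.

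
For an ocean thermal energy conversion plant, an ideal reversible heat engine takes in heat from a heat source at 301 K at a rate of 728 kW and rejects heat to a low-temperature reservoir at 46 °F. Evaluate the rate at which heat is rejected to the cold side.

Q̇_C ≈ 679.5 kW

T_C = 46 °F → (46 − 32) × 5/9 = 7.78 °C = 280.93 K.
The Carnot efficiency is η = 1 − T_C/T_H = 1 − 280.93/301.00 = 0.0667.
For a reversible cycle Q_C/Q_H = T_C/T_H, so Q_C = 728 × 280.93/301.00 = 679.5 kW.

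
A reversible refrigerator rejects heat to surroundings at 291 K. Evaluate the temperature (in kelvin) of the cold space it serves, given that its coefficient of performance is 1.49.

T_C ≈ 174 K

COP_R = T_C/(T_H − T_C) ⇒ T_C = T_H·COP_R/(1 + COP_R) = 291.00 × 1.49/(1 + 1.49) = 174 K.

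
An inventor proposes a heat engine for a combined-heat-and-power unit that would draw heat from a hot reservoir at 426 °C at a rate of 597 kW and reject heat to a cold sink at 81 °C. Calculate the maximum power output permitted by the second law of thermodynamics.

Ẇ_max ≈ 295 kW

T_H = 426 °C → 426 + 273.15 = 699.15 K.
T_C = 81 °C → 81 + 273.15 = 354.15 K.
By the Carnot theorem, η_max = 1 − T_C/T_H = 1 − 354.15/699.15 = 0.4935.
W_max = η_max · Q_H = 0.4935 × 597 = 295 kW.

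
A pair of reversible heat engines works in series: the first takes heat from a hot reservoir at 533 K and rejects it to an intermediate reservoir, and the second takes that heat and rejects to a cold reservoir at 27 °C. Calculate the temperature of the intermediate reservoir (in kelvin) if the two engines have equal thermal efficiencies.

T_m ≈ 400 K

T_C = 27 °C → 27 + 273.15 = 300.15 K.
Equal efficiencies require 1 − T_m/T_H = 1 − T_C/T_m, i.e. T_m/T_H = T_C/T_m, so T_m = √(T_H·T_C) = √(533.00 × 300.15) = 400 K.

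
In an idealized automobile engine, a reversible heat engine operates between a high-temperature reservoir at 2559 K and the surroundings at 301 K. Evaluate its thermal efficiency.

η ≈ 0.882

η_rev = 1 − T_C/T_H = 1 − 301.00/2559.00 = 0.882.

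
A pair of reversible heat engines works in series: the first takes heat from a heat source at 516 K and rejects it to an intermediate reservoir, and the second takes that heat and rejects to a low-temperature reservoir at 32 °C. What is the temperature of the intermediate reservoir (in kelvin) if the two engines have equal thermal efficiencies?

T_m ≈ 397 K

T_C = 32 °C → 32 + 273.15 = 305.15 K.
Equal efficiencies require 1 − T_m/T_H = 1 − T_C/T_m, i.e. T_m/T_H = T_C/T_m, so T_m = √(T_H·T_C) = √(516.00 × 305.15) = 397 K.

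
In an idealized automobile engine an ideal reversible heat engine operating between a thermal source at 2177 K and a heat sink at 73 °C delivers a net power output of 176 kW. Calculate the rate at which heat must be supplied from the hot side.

Q̇_H ≈ 209 kW

T_C = 73 °C → 73 + 273.15 = 346.15 K.
The Carnot efficiency is η = 1 − T_C/T_H = 1 − 346.15/2177.00 = 0.8410.
Q_H = W/η = 176/0.8410 = 209 kW.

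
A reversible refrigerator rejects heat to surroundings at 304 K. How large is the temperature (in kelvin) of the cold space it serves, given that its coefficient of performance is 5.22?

COP_R = T_C/(T_H − T_C) ⇒ T_C = T_H·COP_R/(1 + COP_R) = 304.00 × 5.22/(1 + 5.22) = 255.1 K.

T_C ≈ 255.1 K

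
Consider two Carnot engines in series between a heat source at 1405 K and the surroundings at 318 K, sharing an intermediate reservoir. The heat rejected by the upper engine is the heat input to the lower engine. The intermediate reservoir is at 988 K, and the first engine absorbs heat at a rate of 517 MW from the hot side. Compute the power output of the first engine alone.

Ẇ₁ ≈ 153.4 MW

First-stage efficiency η₁ = 1 − T_m/T_H = 1 − 988.00/1405.00 = 0.2968.
W₁ = η₁·Q_H = 0.2968 × 517 = 153.4 MW.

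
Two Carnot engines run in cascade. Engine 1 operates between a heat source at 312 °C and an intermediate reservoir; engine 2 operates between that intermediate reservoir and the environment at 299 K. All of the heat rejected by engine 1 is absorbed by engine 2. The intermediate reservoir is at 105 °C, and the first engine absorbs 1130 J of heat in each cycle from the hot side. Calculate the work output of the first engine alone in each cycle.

T_H = 312 °C → 312 + 273.15 = 585.15 K.
T_m = 105 °C → 105 + 273.15 = 378.15 K.
First-stage efficiency η₁ = 1 − T_m/T_H = 1 − 378.15/585.15 = 0.3538.
W₁ = η₁·Q_H = 0.3538 × 1130 = 400 J.

W₁ ≈ 400 J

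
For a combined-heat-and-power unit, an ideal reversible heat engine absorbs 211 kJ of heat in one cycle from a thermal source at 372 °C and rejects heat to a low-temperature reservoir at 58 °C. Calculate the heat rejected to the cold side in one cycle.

Q_C ≈ 108.3 kJ

T_H = 372 °C → 372 + 273.15 = 645.15 K.
T_C = 58 °C → 58 + 273.15 = 331.15 K.
The Carnot efficiency is η = 1 − T_C/T_H = 1 − 331.15/645.15 = 0.4867.
For a reversible cycle Q_C/Q_H = T_C/T_H, so Q_C = 211 × 331.15/645.15 = 108.3 kJ.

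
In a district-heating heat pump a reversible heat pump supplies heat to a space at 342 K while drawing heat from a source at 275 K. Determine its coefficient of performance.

The Carnot heat-pump COP is COP_HP = T_H/(T_H − T_C) = 342.00/(342.00 − 275.00) = 5.10.

COP_HP ≈ 5.10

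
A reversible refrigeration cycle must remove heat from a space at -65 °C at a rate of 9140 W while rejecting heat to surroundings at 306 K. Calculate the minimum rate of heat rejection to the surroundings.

Q̇_H ≈ 13400 W

T_C = -65 °C → -65 + 273.15 = 208.15 K.
For a reversible cycle Q_H/Q_C = T_H/T_C, so Q_H = Q_C·T_H/T_C = 9140 × 306.00/208.15 = 13400 W.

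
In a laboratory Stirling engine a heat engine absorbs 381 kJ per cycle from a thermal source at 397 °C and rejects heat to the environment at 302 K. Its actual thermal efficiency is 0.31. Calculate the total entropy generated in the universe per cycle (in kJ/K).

T_H = 397 °C → 397 + 273.15 = 670.15 K.
W = η·Q_H = 0.31 × 381 = 118.1 kJ, so Q_C = Q_H − W = 262.9 kJ.
The hot reservoir loses entropy Q_H/T_H = 381/670.15 = 0.5685 kJ/K; the cold reservoir gains Q_C/T_C = 262.9/302.00 = 0.8705 kJ/K.
ΔS_univ = −Q_H/T_H + Q_C/T_C = 0.302 kJ/K (> 0, since η = 0.31 < η_Carnot = 0.549).

ΔS_univ ≈ 0.302 kJ/K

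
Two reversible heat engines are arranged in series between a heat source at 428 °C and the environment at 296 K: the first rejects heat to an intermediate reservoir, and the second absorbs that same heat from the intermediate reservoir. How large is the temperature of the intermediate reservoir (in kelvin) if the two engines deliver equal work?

T_m ≈ 499 K

T_H = 428 °C → 428 + 273.15 = 701.15 K.
For reversible stages Q_m = Q_H·(T_m/T_H). Setting W₁ = Q_H(1 − T_m/T_H) equal to W₂ = Q_m(1 − T_C/T_m) = Q_H·(T_m − T_C)/T_H gives T_H − T_m = T_m − T_C, so T_m = (T_H + T_C)/2 = (701.15 + 296.00)/2 = 499 K.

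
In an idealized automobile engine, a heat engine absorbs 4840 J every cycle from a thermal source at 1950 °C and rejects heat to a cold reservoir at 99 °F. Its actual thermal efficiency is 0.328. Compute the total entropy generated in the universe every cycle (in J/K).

T_H = 1950 °C → 1950 + 273.15 = 2223.15 K.
T_C = 99 °F → (99 − 32) × 5/9 = 37.22 °C = 310.37 K.
W = η·Q_H = 0.328 × 4840 = 1588 J, so Q_C = Q_H − W = 3252 J.
Entropy balance on the reservoirs: −Q_H/T_H = -2.177 J/K, +Q_C/T_C = 10.48 J/K.
ΔS_univ = −Q_H/T_H + Q_C/T_C = 8.30 J/K (> 0, since η = 0.328 < η_Carnot = 0.860).

ΔS_univ ≈ 8.30 J/K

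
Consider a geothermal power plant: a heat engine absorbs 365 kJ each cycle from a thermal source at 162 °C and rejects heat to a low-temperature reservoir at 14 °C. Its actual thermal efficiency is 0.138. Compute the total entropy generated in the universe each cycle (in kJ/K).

ΔS_univ ≈ 0.2569 kJ/K

T_H = 162 °C → 162 + 273.15 = 435.15 K.
T_C = 14 °C → 14 + 273.15 = 287.15 K.
W = η·Q_H = 0.138 × 365 = 50.37 kJ, so Q_C = Q_H − W = 314.6 kJ.
The hot reservoir loses entropy Q_H/T_H = 365/435.15 = 0.8388 kJ/K; the cold reservoir gains Q_C/T_C = 314.6/287.15 = 1.096 kJ/K.
ΔS_univ = −Q_H/T_H + Q_C/T_C = 0.2569 kJ/K (> 0, since η = 0.138 < η_Carnot = 0.340).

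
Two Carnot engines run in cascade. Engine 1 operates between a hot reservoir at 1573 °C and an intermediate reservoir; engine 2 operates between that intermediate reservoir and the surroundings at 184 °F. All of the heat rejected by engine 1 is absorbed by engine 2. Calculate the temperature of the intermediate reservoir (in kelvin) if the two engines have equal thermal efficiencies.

T_m ≈ 812.5 K

T_H = 1573 °C → 1573 + 273.15 = 1846.15 K.
T_C = 184 °F → (184 − 32) × 5/9 = 84.44 °C = 357.59 K.
Equal efficiencies require 1 − T_m/T_H = 1 − T_C/T_m, i.e. T_m/T_H = T_C/T_m, so T_m = √(T_H·T_C) = √(1846.15 × 357.59) = 812.5 K.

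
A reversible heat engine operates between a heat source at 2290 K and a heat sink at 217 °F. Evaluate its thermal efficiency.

η ≈ 0.8358

T_C = 217 °F → (217 − 32) × 5/9 = 102.78 °C = 375.93 K.
η_rev = 1 − T_C/T_H = 1 − 375.93/2290.00 = 0.8358.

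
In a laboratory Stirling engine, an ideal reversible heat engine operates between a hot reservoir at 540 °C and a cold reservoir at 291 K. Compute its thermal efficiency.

η ≈ 0.642

T_H = 540 °C → 540 + 273.15 = 813.15 K.
For a reversible engine, η = 1 − T_C/T_H = 1 − 291.00/813.15 = 0.642.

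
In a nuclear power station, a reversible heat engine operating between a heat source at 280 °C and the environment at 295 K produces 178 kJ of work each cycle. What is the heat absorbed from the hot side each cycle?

Q_H ≈ 381.4 kJ

T_H = 280 °C → 280 + 273.15 = 553.15 K.
Since the cycle is reversible, η = 1 − T_C/T_H = 1 − 295.00/553.15 = 0.4667.
Q_H = W/η = 178/0.4667 = 381.4 kJ.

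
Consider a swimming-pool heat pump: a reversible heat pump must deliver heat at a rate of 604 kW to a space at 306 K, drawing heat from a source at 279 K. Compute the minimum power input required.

For a reversible heat pump, COP_HP = T_H/(T_H − T_C) = 306.00/27.00 = 11.3333.
W = Q_H/COP_HP = 604/11.3333 = 53.29 kW.

Ẇ_in ≈ 53.29 kW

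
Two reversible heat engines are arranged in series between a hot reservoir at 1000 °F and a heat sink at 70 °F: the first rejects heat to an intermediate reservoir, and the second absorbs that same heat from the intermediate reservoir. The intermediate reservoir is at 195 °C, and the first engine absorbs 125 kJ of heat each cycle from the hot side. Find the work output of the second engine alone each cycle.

T_H = 1000 °F → (1000 − 32) × 5/9 = 537.78 °C = 810.93 K.
T_C = 70 °F → (70 − 32) × 5/9 = 21.11 °C = 294.26 K.
T_m = 195 °C → 195 + 273.15 = 468.15 K.
Heat entering the second stage: Q_m = Q_H·(T_m/T_H) = 125 × 468.15/810.93 = 72.2 kJ.
Second-stage efficiency η₂ = 1 − T_C/T_m = 1 − 294.26/468.15 = 0.3714, so W₂ = η₂·Q_m = 26.8 kJ.

W₂ ≈ 26.8 kJ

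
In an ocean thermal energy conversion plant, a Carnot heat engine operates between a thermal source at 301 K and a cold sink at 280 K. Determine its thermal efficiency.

η_rev = 1 − T_C/T_H = 1 − 280.00/301.00 = 0.06977.

η ≈ 0.06977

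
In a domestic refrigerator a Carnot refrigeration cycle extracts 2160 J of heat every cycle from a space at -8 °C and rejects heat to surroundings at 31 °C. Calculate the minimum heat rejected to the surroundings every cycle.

Q_H ≈ 2480 J

T_H = 31 °C → 31 + 273.15 = 304.15 K.
T_C = -8 °C → -8 + 273.15 = 265.15 K.
For a reversible cycle Q_H/Q_C = T_H/T_C, so Q_H = Q_C·T_H/T_C = 2160 × 304.15/265.15 = 2480 J.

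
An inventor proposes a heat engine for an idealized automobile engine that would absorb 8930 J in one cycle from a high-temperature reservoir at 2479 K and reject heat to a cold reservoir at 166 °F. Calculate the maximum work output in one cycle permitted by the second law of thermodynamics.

T_C = 166 °F → (166 − 32) × 5/9 = 74.44 °C = 347.59 K.
The second-law ceiling is the Carnot efficiency, η_max = 1 − T_C/T_H = 1 − 347.59/2479.00 = 0.8598.
W_max = η_max · Q_H = 0.8598 × 8930 = 7680 J.

W_max ≈ 7680 J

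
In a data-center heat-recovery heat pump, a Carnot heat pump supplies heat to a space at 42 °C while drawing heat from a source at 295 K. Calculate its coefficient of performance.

COP_HP ≈ 15.6

T_H = 42 °C → 42 + 273.15 = 315.15 K.
Reversible heating COP: COP_HP = T_H/(T_H − T_C) = 315.15/(315.15 − 295.00) = 15.6.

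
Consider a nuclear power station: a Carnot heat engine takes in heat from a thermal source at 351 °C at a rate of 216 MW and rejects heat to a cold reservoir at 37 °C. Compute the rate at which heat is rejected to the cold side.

Q̇_C ≈ 107.3 MW

T_H = 351 °C → 351 + 273.15 = 624.15 K.
T_C = 37 °C → 37 + 273.15 = 310.15 K.
Carnot efficiency: η = 1 − T_C/T_H = 1 − 310.15/624.15 = 0.5031.
For a reversible cycle Q_C/Q_H = T_C/T_H, so Q_C = 216 × 310.15/624.15 = 107.3 MW.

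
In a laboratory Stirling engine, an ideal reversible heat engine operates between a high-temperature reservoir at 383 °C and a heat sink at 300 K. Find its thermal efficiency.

T_H = 383 °C → 383 + 273.15 = 656.15 K.
Carnot efficiency: η = 1 − T_C/T_H = 1 − 300.00/656.15 = 0.5428.

η ≈ 0.5428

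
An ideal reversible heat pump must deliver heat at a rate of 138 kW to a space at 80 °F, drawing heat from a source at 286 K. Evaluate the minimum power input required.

T_H = 80 °F → (80 − 32) × 5/9 = 26.67 °C = 299.82 K.
COP_HP = T_H/(T_H − T_C) = 299.82/13.82 = 21.6996.
W = Q_H/COP_HP = 138/21.6996 = 6.36 kW.

Ẇ_in ≈ 6.36 kW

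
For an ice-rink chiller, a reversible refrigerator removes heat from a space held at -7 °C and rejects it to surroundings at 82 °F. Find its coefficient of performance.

T_H = 82 °F → (82 − 32) × 5/9 = 27.78 °C = 300.93 K.
T_C = -7 °C → -7 + 273.15 = 266.15 K.
Carnot COP: COP_R = T_C/(T_H − T_C) = 266.15/(300.93 − 266.15) = 7.65.

COP_R ≈ 7.65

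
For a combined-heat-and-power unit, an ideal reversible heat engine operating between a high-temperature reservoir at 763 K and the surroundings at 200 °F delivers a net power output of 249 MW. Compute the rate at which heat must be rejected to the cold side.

T_C = 200 °F → (200 − 32) × 5/9 = 93.33 °C = 366.48 K.
η_rev = 1 − T_C/T_H = 1 − 366.48/763.00 = 0.5197.
Since Q_C/Q_H = T_C/T_H and Q_H = W/η, Q_C = W·T_C/(T_H − T_C) = 249 × 366.48/396.52 = 230 MW.

Q̇_C ≈ 230 MW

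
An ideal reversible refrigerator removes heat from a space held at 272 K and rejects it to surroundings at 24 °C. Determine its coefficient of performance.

COP_R ≈ 10.82

T_H = 24 °C → 24 + 273.15 = 297.15 K.
Carnot COP: COP_R = T_C/(T_H − T_C) = 272.00/(297.15 − 272.00) = 10.82.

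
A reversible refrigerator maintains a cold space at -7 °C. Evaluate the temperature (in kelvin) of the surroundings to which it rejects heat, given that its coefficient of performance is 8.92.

T_C = -7 °C → -7 + 273.15 = 266.15 K.
COP_R = T_C/(T_H − T_C) ⇒ T_H = T_C·(1 + 1/COP_R) = 266.15 × (1 + 1/8.92) = 296 K.

T_H ≈ 296 K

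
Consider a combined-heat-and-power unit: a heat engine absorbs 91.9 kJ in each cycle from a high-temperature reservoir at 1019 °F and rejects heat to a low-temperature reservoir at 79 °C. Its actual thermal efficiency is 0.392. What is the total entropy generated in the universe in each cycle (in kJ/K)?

ΔS_univ ≈ 0.04680 kJ/K

T_H = 1019 °F → (1019 − 32) × 5/9 = 548.33 °C = 821.48 K.
T_C = 79 °C → 79 + 273.15 = 352.15 K.
W = η·Q_H = 0.392 × 91.9 = 36.02 kJ, so Q_C = Q_H − W = 55.88 kJ.
Entropy balance on the reservoirs: −Q_H/T_H = -0.1119 kJ/K, +Q_C/T_C = 0.1587 kJ/K.
ΔS_univ = −Q_H/T_H + Q_C/T_C = 0.04680 kJ/K (> 0, since η = 0.392 < η_Carnot = 0.571).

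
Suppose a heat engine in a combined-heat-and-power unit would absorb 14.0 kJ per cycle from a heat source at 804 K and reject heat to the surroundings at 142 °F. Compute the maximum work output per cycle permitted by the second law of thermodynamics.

W_max ≈ 8.180 kJ

T_C = 142 °F → (142 − 32) × 5/9 = 61.11 °C = 334.26 K.
The upper bound on efficiency is η_max = 1 − T_C/T_H = 1 − 334.26/804.00 = 0.5843.
W_max = η_max · Q_H = 0.5843 × 14.0 = 8.180 kJ.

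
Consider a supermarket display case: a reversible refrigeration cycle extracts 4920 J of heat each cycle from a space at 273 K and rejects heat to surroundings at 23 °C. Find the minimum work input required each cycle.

T_H = 23 °C → 23 + 273.15 = 296.15 K.
COP_R = T_C/(T_H − T_C) = 273.00/23.15 = 11.7927.
W = Q_C/COP_R = 4920/11.7927 = 417.2 J.

W_in ≈ 417.2 J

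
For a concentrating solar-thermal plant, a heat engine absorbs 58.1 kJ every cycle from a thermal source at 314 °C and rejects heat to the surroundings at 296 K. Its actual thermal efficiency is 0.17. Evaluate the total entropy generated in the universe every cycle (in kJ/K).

ΔS_univ ≈ 0.0640 kJ/K

T_H = 314 °C → 314 + 273.15 = 587.15 K.
W = η·Q_H = 0.17 × 58.1 = 9.877 kJ, so Q_C = Q_H − W = 48.22 kJ.
The hot reservoir loses entropy Q_H/T_H = 58.1/587.15 = 0.09895 kJ/K; the cold reservoir gains Q_C/T_C = 48.22/296.00 = 0.1629 kJ/K.
ΔS_univ = −Q_H/T_H + Q_C/T_C = 0.0640 kJ/K (> 0, since η = 0.17 < η_Carnot = 0.496).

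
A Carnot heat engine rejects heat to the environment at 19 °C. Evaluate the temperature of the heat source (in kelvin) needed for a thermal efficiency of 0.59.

T_C = 19 °C → 19 + 273.15 = 292.15 K.
From η = 1 − T_C/T_H, solving for T_H gives T_H = T_C/(1 − η) = 292.15/(1 − 0.59) = 712.6 K.

T_H ≈ 712.6 K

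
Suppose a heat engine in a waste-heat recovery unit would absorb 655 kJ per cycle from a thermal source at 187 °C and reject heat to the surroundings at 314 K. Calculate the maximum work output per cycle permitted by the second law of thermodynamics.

T_H = 187 °C → 187 + 273.15 = 460.15 K.
The second-law ceiling is the Carnot efficiency, η_max = 1 − T_C/T_H = 1 − 314.00/460.15 = 0.3176.
W_max = η_max · Q_H = 0.3176 × 655 = 208.0 kJ.

W_max ≈ 208.0 kJ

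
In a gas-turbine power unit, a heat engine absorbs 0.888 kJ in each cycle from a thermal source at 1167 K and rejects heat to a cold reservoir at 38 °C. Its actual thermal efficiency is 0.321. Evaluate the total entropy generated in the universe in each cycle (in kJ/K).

ΔS_univ ≈ 0.00118 kJ/K

T_C = 38 °C → 38 + 273.15 = 311.15 K.
W = η·Q_H = 0.321 × 0.888 = 0.2850 kJ, so Q_C = Q_H − W = 0.6030 kJ.
Reservoir entropy changes: ΔS_H = −Q_H/T_H = −0.888/1167.00 = -7.609e-04 kJ/K and ΔS_C = +Q_C/T_C = 0.6030/311.15 = 0.001938 kJ/K.
ΔS_univ = −Q_H/T_H + Q_C/T_C = 0.00118 kJ/K (> 0, since η = 0.321 < η_Carnot = 0.733).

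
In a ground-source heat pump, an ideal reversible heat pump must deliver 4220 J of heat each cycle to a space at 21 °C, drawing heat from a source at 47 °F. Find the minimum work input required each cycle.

W_in ≈ 182 J

T_H = 21 °C → 21 + 273.15 = 294.15 K.
T_C = 47 °F → (47 − 32) × 5/9 = 8.33 °C = 281.48 K.
For a reversible heat pump, COP_HP = T_H/(T_H − T_C) = 294.15/12.67 = 23.2224.
W = Q_H/COP_HP = 4220/23.2224 = 182 J.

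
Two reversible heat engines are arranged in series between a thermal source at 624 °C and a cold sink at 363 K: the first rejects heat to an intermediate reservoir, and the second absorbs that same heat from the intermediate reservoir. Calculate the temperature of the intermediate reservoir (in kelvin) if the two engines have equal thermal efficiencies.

T_H = 624 °C → 624 + 273.15 = 897.15 K.
Equal efficiencies require 1 − T_m/T_H = 1 − T_C/T_m, i.e. T_m/T_H = T_C/T_m, so T_m = √(T_H·T_C) = √(897.15 × 363.00) = 570.7 K.

T_m ≈ 570.7 K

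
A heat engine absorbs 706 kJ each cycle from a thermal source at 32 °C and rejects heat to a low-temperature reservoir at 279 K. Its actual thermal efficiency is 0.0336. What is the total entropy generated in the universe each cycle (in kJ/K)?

T_H = 32 °C → 32 + 273.15 = 305.15 K.
W = η·Q_H = 0.0336 × 706 = 23.72 kJ, so Q_C = Q_H − W = 682.3 kJ.
The hot reservoir loses entropy Q_H/T_H = 706/305.15 = 2.314 kJ/K; the cold reservoir gains Q_C/T_C = 682.3/279.00 = 2.445 kJ/K.
ΔS_univ = −Q_H/T_H + Q_C/T_C = 0.132 kJ/K (> 0, since η = 0.0336 < η_Carnot = 0.086).

ΔS_univ ≈ 0.132 kJ/K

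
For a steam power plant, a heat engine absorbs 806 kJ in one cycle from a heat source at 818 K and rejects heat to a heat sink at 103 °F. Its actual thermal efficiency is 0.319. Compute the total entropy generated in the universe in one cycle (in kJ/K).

ΔS_univ ≈ 0.771 kJ/K

T_C = 103 °F → (103 − 32) × 5/9 = 39.44 °C = 312.59 K.
W = η·Q_H = 0.319 × 806 = 257.1 kJ, so Q_C = Q_H − W = 548.9 kJ.
Reservoir entropy changes: ΔS_H = −Q_H/T_H = −806/818.00 = -0.9853 kJ/K and ΔS_C = +Q_C/T_C = 548.9/312.59 = 1.756 kJ/K.
ΔS_univ = −Q_H/T_H + Q_C/T_C = 0.771 kJ/K (> 0, since η = 0.319 < η_Carnot = 0.618).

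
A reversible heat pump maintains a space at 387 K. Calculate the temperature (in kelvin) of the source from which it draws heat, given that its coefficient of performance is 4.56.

T_C ≈ 302.1 K

COP_HP = T_H/(T_H − T_C) ⇒ T_C = T_H·(COP_HP − 1)/COP_HP = 387.00 × (4.56 − 1)/4.56 = 302.1 K.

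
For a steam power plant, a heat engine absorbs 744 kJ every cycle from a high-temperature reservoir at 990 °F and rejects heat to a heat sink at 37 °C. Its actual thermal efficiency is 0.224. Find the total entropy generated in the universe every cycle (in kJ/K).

ΔS_univ ≈ 0.938 kJ/K

T_H = 990 °F → (990 − 32) × 5/9 = 532.22 °C = 805.37 K.
T_C = 37 °C → 37 + 273.15 = 310.15 K.
W = η·Q_H = 0.224 × 744 = 166.7 kJ, so Q_C = Q_H − W = 577.3 kJ.
Reservoir entropy changes: ΔS_H = −Q_H/T_H = −744/805.37 = -0.9238 kJ/K and ΔS_C = +Q_C/T_C = 577.3/310.15 = 1.861 kJ/K.
ΔS_univ = −Q_H/T_H + Q_C/T_C = 0.938 kJ/K (> 0, since η = 0.224 < η_Carnot = 0.615).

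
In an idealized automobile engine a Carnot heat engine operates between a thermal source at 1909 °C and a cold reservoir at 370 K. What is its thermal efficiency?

T_H = 1909 °C → 1909 + 273.15 = 2182.15 K.
The Carnot efficiency is η = 1 − T_C/T_H = 1 − 370.00/2182.15 = 0.830.

η ≈ 0.830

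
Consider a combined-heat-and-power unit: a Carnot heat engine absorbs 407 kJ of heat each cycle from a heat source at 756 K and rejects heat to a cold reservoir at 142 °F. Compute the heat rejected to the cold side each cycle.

Q_C ≈ 180 kJ

T_C = 142 °F → (142 − 32) × 5/9 = 61.11 °C = 334.26 K.
Carnot efficiency: η = 1 − T_C/T_H = 1 − 334.26/756.00 = 0.5579.
For a reversible cycle Q_C/Q_H = T_C/T_H, so Q_C = 407 × 334.26/756.00 = 180 kJ.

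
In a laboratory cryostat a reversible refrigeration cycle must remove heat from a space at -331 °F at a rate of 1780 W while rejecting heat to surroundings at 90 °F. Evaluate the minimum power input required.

T_H = 90 °F → (90 − 32) × 5/9 = 32.22 °C = 305.37 K.
T_C = -331 °F → (-331 − 32) × 5/9 = -201.67 °C = 71.48 K.
Carnot COP: COP_R = T_C/(T_H − T_C) = 71.48/233.89 = 0.3056.
W = Q_C/COP_R = 1780/0.3056 = 5820 W.

Ẇ_in ≈ 5820 W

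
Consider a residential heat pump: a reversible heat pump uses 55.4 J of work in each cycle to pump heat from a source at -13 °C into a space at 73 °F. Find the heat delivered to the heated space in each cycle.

Q_H ≈ 458 J

T_H = 73 °F → (73 − 32) × 5/9 = 22.78 °C = 295.93 K.
T_C = -13 °C → -13 + 273.15 = 260.15 K.
COP_HP = T_H/(T_H − T_C) = 295.93/35.78 = 8.2713.
Q_H = COP_HP · W = 8.2713 × 55.4 = 458 J.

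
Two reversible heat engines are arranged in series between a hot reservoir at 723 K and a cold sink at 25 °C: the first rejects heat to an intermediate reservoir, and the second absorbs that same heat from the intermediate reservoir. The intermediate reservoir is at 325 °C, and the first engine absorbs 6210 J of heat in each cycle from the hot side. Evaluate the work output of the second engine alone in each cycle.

W₂ ≈ 2580 J

T_C = 25 °C → 25 + 273.15 = 298.15 K.
T_m = 325 °C → 325 + 273.15 = 598.15 K.
Heat entering the second stage: Q_m = Q_H·(T_m/T_H) = 6210 × 598.15/723.00 = 5140 J.
Second-stage efficiency η₂ = 1 − T_C/T_m = 1 − 298.15/598.15 = 0.5015, so W₂ = η₂·Q_m = 2580 J.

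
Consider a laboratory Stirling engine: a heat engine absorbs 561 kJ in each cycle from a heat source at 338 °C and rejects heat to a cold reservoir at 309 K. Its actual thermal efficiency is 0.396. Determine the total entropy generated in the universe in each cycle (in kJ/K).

ΔS_univ ≈ 0.179 kJ/K

T_H = 338 °C → 338 + 273.15 = 611.15 K.
W = η·Q_H = 0.396 × 561 = 222.2 kJ, so Q_C = Q_H − W = 338.8 kJ.
Entropy balance on the reservoirs: −Q_H/T_H = -0.9179 kJ/K, +Q_C/T_C = 1.097 kJ/K.
ΔS_univ = −Q_H/T_H + Q_C/T_C = 0.179 kJ/K (> 0, since η = 0.396 < η_Carnot = 0.494).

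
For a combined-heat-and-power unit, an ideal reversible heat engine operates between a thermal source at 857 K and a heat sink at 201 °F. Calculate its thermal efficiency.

η ≈ 0.572

T_C = 201 °F → (201 − 32) × 5/9 = 93.89 °C = 367.04 K.
η_rev = 1 − T_C/T_H = 1 − 367.04/857.00 = 0.572.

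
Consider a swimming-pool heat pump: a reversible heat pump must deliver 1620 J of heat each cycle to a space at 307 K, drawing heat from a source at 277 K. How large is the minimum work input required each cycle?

W_in ≈ 158 J

Reversible heating COP: COP_HP = T_H/(T_H − T_C) = 307.00/30.00 = 10.2333.
W = Q_H/COP_HP = 1620/10.2333 = 158 J.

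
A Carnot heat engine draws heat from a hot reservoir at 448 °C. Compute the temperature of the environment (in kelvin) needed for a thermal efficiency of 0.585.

T_H = 448 °C → 448 + 273.15 = 721.15 K.
From η = 1 − T_C/T_H, T_C = T_H·(1 − η) = 721.15 × (1 − 0.585) = 299.3 K.

T_C ≈ 299.3 K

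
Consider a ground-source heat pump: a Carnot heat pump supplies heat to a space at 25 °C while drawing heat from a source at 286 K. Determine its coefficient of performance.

T_H = 25 °C → 25 + 273.15 = 298.15 K.
The Carnot heat-pump COP is COP_HP = T_H/(T_H − T_C) = 298.15/(298.15 − 286.00) = 24.5.

COP_HP ≈ 24.5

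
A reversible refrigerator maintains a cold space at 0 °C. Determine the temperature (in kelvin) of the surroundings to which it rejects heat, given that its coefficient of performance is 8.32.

T_C = 0 °C → 0 + 273.15 = 273.15 K.
COP_R = T_C/(T_H − T_C) ⇒ T_H = T_C·(1 + 1/COP_R) = 273.15 × (1 + 1/8.32) = 306.0 K.

T_H ≈ 306.0 K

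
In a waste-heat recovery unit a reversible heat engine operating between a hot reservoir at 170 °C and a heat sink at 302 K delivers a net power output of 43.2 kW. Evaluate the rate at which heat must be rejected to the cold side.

T_H = 170 °C → 170 + 273.15 = 443.15 K.
Carnot efficiency: η = 1 − T_C/T_H = 1 − 302.00/443.15 = 0.3185.
Since Q_C/Q_H = T_C/T_H and Q_H = W/η, Q_C = W·T_C/(T_H − T_C) = 43.2 × 302.00/141.15 = 92.43 kW.

Q̇_C ≈ 92.43 kW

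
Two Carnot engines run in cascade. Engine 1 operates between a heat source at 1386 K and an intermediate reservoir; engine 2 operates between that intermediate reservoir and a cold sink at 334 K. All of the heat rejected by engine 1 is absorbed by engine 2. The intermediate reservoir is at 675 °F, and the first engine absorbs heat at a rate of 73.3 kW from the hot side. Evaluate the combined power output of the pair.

Two reversible stages in series are equivalent to a single Carnot engine between T_H and T_C, so η_total = 1 − T_C/T_H = 1 − 334.00/1386.00 = 0.7590.
W_total = η_total · Q_H = 0.7590 × 73.3 = 55.6 kW.

Ẇ_total ≈ 55.6 kW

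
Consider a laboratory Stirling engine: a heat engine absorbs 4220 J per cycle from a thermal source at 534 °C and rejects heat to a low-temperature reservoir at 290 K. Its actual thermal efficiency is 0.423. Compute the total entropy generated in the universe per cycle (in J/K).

T_H = 534 °C → 534 + 273.15 = 807.15 K.
W = η·Q_H = 0.423 × 4220 = 1785 J, so Q_C = Q_H − W = 2435 J.
The hot reservoir loses entropy Q_H/T_H = 4220/807.15 = 5.228 J/K; the cold reservoir gains Q_C/T_C = 2435/290.00 = 8.396 J/K.
ΔS_univ = −Q_H/T_H + Q_C/T_C = 3.17 J/K (> 0, since η = 0.423 < η_Carnot = 0.641).

ΔS_univ ≈ 3.17 J/K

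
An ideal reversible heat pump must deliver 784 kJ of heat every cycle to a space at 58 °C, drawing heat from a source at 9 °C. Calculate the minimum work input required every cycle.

W_in ≈ 116 kJ

T_H = 58 °C → 58 + 273.15 = 331.15 K.
T_C = 9 °C → 9 + 273.15 = 282.15 K.
Reversible heating COP: COP_HP = T_H/(T_H − T_C) = 331.15/49.00 = 6.7582.
W = Q_H/COP_HP = 784/6.7582 = 116 kJ.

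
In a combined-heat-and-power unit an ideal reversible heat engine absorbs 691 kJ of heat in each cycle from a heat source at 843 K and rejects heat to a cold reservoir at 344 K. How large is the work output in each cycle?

For a reversible engine, η = 1 − T_C/T_H = 1 − 344.00/843.00 = 0.5919.
W = η·Q_H = 0.5919 × 691 = 409.0 kJ.

W ≈ 409.0 kJ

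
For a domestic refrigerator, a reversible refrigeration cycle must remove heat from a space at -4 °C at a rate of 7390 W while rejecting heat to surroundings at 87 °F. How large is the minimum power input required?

Ẇ_in ≈ 949 W

T_H = 87 °F → (87 − 32) × 5/9 = 30.56 °C = 303.71 K.
T_C = -4 °C → -4 + 273.15 = 269.15 K.
COP_R = T_C/(T_H − T_C) = 269.15/34.56 = 7.7889.
W = Q_C/COP_R = 7390/7.7889 = 949 W.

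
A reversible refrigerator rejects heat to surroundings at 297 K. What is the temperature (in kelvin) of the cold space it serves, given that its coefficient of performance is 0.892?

COP_R = T_C/(T_H − T_C) ⇒ T_C = T_H·COP_R/(1 + COP_R) = 297.00 × 0.892/(1 + 0.892) = 140 K.

T_C ≈ 140 K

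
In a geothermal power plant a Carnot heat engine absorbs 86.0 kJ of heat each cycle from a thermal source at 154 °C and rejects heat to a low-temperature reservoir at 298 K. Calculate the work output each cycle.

T_H = 154 °C → 154 + 273.15 = 427.15 K.
Since the cycle is reversible, η = 1 − T_C/T_H = 1 − 298.00/427.15 = 0.3024.
W = η·Q_H = 0.3024 × 86.0 = 26.0 kJ.

W ≈ 26.0 kJ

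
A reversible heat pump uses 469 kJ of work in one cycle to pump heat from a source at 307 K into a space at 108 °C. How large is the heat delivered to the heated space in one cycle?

Q_H ≈ 2411 kJ

T_H = 108 °C → 108 + 273.15 = 381.15 K.
The Carnot heat-pump COP is COP_HP = T_H/(T_H − T_C) = 381.15/74.15 = 5.1403.
Q_H = COP_HP · W = 5.1403 × 469 = 2411 kJ.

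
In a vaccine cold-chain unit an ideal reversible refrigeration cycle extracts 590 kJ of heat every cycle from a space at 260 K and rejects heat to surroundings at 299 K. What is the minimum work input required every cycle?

For a reversible refrigerator, COP_R = T_C/(T_H − T_C) = 260.00/39.00 = 6.6667.
W = Q_C/COP_R = 590/6.6667 = 88.5 kJ.

W_in ≈ 88.5 kJ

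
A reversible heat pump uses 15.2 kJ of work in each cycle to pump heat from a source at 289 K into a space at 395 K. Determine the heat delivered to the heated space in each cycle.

Q_H ≈ 56.6 kJ

Reversible heating COP: COP_HP = T_H/(T_H − T_C) = 395.00/106.00 = 3.7264.
Q_H = COP_HP · W = 3.7264 × 15.2 = 56.6 kJ.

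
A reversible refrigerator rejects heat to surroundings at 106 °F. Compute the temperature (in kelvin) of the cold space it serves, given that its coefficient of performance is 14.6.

T_C ≈ 294 K

T_H = 106 °F → (106 − 32) × 5/9 = 41.11 °C = 314.26 K.
COP_R = T_C/(T_H − T_C) ⇒ T_C = T_H·COP_R/(1 + COP_R) = 314.26 × 14.6/(1 + 14.6) = 294 K.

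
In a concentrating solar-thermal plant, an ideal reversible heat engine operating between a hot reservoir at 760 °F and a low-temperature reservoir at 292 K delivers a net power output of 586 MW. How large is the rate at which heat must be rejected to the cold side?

T_H = 760 °F → (760 − 32) × 5/9 = 404.44 °C = 677.59 K.
For a reversible engine, η = 1 − T_C/T_H = 1 − 292.00/677.59 = 0.5691.
Since Q_C/Q_H = T_C/T_H and Q_H = W/η, Q_C = W·T_C/(T_H − T_C) = 586 × 292.00/385.59 = 443.8 MW.

Q̇_C ≈ 443.8 MW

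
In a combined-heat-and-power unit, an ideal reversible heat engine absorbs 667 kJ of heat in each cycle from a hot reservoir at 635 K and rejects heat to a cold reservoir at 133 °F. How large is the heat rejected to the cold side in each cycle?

Q_C ≈ 346 kJ

T_C = 133 °F → (133 − 32) × 5/9 = 56.11 °C = 329.26 K.
For a reversible engine, η = 1 − T_C/T_H = 1 − 329.26/635.00 = 0.4815.
For a reversible cycle Q_C/Q_H = T_C/T_H, so Q_C = 667 × 329.26/635.00 = 346 kJ.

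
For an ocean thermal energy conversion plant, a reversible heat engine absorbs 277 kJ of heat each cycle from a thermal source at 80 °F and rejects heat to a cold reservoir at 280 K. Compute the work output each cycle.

T_H = 80 °F → (80 − 32) × 5/9 = 26.67 °C = 299.82 K.
For a reversible engine, η = 1 − T_C/T_H = 1 − 280.00/299.82 = 0.0661.
W = η·Q_H = 0.0661 × 277 = 18.31 kJ.

W ≈ 18.31 kJ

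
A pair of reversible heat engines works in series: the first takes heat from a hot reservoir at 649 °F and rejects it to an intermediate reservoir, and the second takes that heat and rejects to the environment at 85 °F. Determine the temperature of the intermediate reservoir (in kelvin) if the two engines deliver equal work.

T_H = 649 °F → (649 − 32) × 5/9 = 342.78 °C = 615.93 K.
T_C = 85 °F → (85 − 32) × 5/9 = 29.44 °C = 302.59 K.
For reversible stages Q_m = Q_H·(T_m/T_H). Setting W₁ = Q_H(1 − T_m/T_H) equal to W₂ = Q_m(1 − T_C/T_m) = Q_H·(T_m − T_C)/T_H gives T_H − T_m = T_m − T_C, so T_m = (T_H + T_C)/2 = (615.93 + 302.59)/2 = 459.3 K.

T_m ≈ 459.3 K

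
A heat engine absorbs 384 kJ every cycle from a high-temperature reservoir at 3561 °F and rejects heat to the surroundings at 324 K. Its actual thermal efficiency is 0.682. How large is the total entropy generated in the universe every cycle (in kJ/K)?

ΔS_univ ≈ 0.205 kJ/K

T_H = 3561 °F → (3561 − 32) × 5/9 = 1960.56 °C = 2233.71 K.
W = η·Q_H = 0.682 × 384 = 261.9 kJ, so Q_C = Q_H − W = 122.1 kJ.
Reservoir entropy changes: ΔS_H = −Q_H/T_H = −384/2233.71 = -0.1719 kJ/K and ΔS_C = +Q_C/T_C = 122.1/324.00 = 0.3769 kJ/K.
ΔS_univ = −Q_H/T_H + Q_C/T_C = 0.205 kJ/K (> 0, since η = 0.682 < η_Carnot = 0.855).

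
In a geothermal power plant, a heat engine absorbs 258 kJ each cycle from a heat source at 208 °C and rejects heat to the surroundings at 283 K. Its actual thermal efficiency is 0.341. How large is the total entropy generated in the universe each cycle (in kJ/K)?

ΔS_univ ≈ 0.06457 kJ/K

T_H = 208 °C → 208 + 273.15 = 481.15 K.
W = η·Q_H = 0.341 × 258 = 87.98 kJ, so Q_C = Q_H − W = 170.0 kJ.
Reservoir entropy changes: ΔS_H = −Q_H/T_H = −258/481.15 = -0.5362 kJ/K and ΔS_C = +Q_C/T_C = 170.0/283.00 = 0.6008 kJ/K.
ΔS_univ = −Q_H/T_H + Q_C/T_C = 0.06457 kJ/K (> 0, since η = 0.341 < η_Carnot = 0.412).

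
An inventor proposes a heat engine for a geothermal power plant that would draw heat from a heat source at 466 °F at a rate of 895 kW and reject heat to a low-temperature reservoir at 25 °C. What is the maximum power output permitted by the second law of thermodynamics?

T_H = 466 °F → (466 − 32) × 5/9 = 241.11 °C = 514.26 K.
T_C = 25 °C → 25 + 273.15 = 298.15 K.
By the Carnot theorem, η_max = 1 − T_C/T_H = 1 − 298.15/514.26 = 0.4202.
W_max = η_max · Q_H = 0.4202 × 895 = 376 kW.

Ẇ_max ≈ 376 kW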